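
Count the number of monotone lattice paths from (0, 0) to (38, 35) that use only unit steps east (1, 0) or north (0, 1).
Number of paths = 827114477843191362552

A monotone lattice path from (0, 0) to (38, 35) consists of 38 east steps and 35 north steps in some order, so it is determined by which 38 of the 73 steps are east. The count is C(73, 38) = 827114477843191362552.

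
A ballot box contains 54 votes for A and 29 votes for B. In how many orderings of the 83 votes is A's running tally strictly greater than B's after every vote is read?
Strict-lead orderings = 5822503531254673098000

Total orderings of the 83 votes with 54 for A: C(83, 54) = 19330711723765514685360. By the Bertrand ballot formula (Cycle Lemma / reflection principle), the number of orderings in which A is strictly ahead of B throughout is (p − q)/(p + q) · C(p + q, p) = (54 − 29)/(54 + 29) · 19330711723765514685360 = 5822503531254673098000.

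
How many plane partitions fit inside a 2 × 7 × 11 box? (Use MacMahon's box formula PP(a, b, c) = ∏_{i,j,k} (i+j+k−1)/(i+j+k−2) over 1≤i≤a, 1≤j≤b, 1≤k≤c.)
PP(2, 7, 11) = 200443464

Evaluate the triple product over i = 1..2, j = 1..7, k = 1..11. The factors are (2/1) · (3/2) · (4/3) · (5/4) · (6/5) · (7/6) · (8/7) · (9/8) · … (154 factors total). The numerators and denominators telescope so the product is an integer; carrying out the multiplication exactly gives PP(2, 7, 11) = 200443464.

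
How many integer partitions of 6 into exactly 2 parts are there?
p(6, 2 parts) = 3

Partitions of n into exactly k parts ↔ partitions of n − k into at most k parts (subtract 1 from each part). For n = 6, k = 2, the partitions are: 5+1, 4+2, 3+3. Count = 3.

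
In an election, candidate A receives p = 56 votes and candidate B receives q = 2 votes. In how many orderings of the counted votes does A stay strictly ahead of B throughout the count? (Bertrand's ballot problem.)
Strict-lead orderings = 1539

Total orderings of the 58 votes with 56 for A: C(58, 56) = 1653. By the Bertrand ballot formula (Cycle Lemma / reflection principle), the number of orderings in which A is strictly ahead of B throughout is (p − q)/(p + q) · C(p + q, p) = (56 − 2)/(56 + 2) · 1653 = 1539.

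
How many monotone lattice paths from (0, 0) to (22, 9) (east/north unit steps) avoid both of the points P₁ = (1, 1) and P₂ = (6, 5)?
Number of paths = 10558335

Inclusion–exclusion. Total paths: C(31, 22) = 20160075. Through P₁: C(2, 1)·C(29, 21) = 8584290. Through P₂: C(11, 6)·C(20, 16) = 2238390. Since P₁ is strictly southwest of P₂, a monotone path through both must visit P₁ then P₂; paths through both = C(2, 1)·C(9, 5)·C(20, 16) = 1220940. Avoid both = 20160075 − 8584290 − 2238390 + 1220940 = 10558335.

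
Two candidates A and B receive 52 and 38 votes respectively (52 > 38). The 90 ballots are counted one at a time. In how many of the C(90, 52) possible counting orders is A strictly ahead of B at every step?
Strict-lead orderings = 5478383797762211750264004

Total orderings of the 90 votes with 52 for A: C(90, 52) = 35218181557042789823125740. By the Bertrand ballot formula (Cycle Lemma / reflection principle), the number of orderings in which A is strictly ahead of B throughout is (p − q)/(p + q) · C(p + q, p) = (52 − 38)/(52 + 38) · 35218181557042789823125740 = 5478383797762211750264004.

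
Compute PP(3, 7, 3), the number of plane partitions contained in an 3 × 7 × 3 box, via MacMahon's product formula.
PP(3, 7, 3) = 108900

Evaluate the triple product over i = 1..3, j = 1..7, k = 1..3. The factors are (2/1) · (3/2) · (4/3) · (3/2) · (4/3) · (5/4) · (4/3) · (5/4) · … (63 factors total). The numerators and denominators telescope so the product is an integer; carrying out the multiplication exactly gives PP(3, 7, 3) = 108900.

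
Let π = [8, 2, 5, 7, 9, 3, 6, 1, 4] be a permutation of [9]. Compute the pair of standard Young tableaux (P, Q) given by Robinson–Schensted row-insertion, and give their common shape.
P = [1, 3, 4, 9] / [2, 6] / [5, 7] / [8];  Q = [1, 3, 4, 5] / [2, 7] / [6, 9] / [8];  common shape = (4, 2, 2, 1)

Row-insert the values π_1, π_2, … into P one at a time, bumping the leftmost entry strictly greater than the inserted value down to the next row. The recording tableau Q records, in position (i, j), the step at which that cell was added to P.
  Insert 8 (step 1): P = [8];  Q = [1]
  Insert 2 (step 2): P = [2] / [8];  Q = [1] / [2]
  Insert 5 (step 3): P = [2, 5] / [8];  Q = [1, 3] / [2]
  Insert 7 (step 4): P = [2, 5, 7] / [8];  Q = [1, 3, 4] / [2]
  Insert 9 (step 5): P = [2, 5, 7, 9] / [8];  Q = [1, 3, 4, 5] / [2]
  Insert 3 (step 6): P = [2, 3, 7, 9] / [5] / [8];  Q = [1, 3, 4, 5] / [2] / [6]
  Insert 6 (step 7): P = [2, 3, 6, 9] / [5, 7] / [8];  Q = [1, 3, 4, 5] / [2, 7] / [6]
  Insert 1 (step 8): P = [1, 3, 6, 9] / [2, 7] / [5] / [8];  Q = [1, 3, 4, 5] / [2, 7] / [6] / [8]
  Insert 4 (step 9): P = [1, 3, 4, 9] / [2, 6] / [5, 7] / [8];  Q = [1, 3, 4, 5] / [2, 7] / [6, 9] / [8]
Final shape: (4, 2, 2, 1).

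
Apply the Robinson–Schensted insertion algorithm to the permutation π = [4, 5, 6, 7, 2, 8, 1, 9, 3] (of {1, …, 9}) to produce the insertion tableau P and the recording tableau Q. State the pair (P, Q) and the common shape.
P = [1, 3, 6, 7, 8, 9] / [2, 5] / [4];  Q = [1, 2, 3, 4, 6, 8] / [5, 9] / [7];  common shape = (6, 2, 1)

Row-insert the values π_1, π_2, … into P one at a time, bumping the leftmost entry strictly greater than the inserted value down to the next row. The recording tableau Q records, in position (i, j), the step at which that cell was added to P.
  Insert 4 (step 1): P = [4];  Q = [1]
  Insert 5 (step 2): P = [4, 5];  Q = [1, 2]
  Insert 6 (step 3): P = [4, 5, 6];  Q = [1, 2, 3]
  Insert 7 (step 4): P = [4, 5, 6, 7];  Q = [1, 2, 3, 4]
  Insert 2 (step 5): P = [2, 5, 6, 7] / [4];  Q = [1, 2, 3, 4] / [5]
  Insert 8 (step 6): P = [2, 5, 6, 7, 8] / [4];  Q = [1, 2, 3, 4, 6] / [5]
  Insert 1 (step 7): P = [1, 5, 6, 7, 8] / [2] / [4];  Q = [1, 2, 3, 4, 6] / [5] / [7]
  Insert 9 (step 8): P = [1, 5, 6, 7, 8, 9] / [2] / [4];  Q = [1, 2, 3, 4, 6, 8] / [5] / [7]
  Insert 3 (step 9): P = [1, 3, 6, 7, 8, 9] / [2, 5] / [4];  Q = [1, 2, 3, 4, 6, 8] / [5, 9] / [7]
Final shape: (6, 2, 1).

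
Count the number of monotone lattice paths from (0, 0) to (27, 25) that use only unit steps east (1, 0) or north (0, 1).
Number of paths = 477551179875952

A monotone lattice path from (0, 0) to (27, 25) consists of 27 east steps and 25 north steps in some order, so it is determined by which 27 of the 52 steps are east. The count is C(52, 27) = 477551179875952.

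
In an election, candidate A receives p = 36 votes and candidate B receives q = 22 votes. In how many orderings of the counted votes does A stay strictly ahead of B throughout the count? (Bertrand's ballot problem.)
Strict-lead orderings = 1356968880100470

Total orderings of the 58 votes with 36 for A: C(58, 36) = 5621728217559090. By the Bertrand ballot formula (Cycle Lemma / reflection principle), the number of orderings in which A is strictly ahead of B throughout is (p − q)/(p + q) · C(p + q, p) = (36 − 22)/(36 + 22) · 5621728217559090 = 1356968880100470.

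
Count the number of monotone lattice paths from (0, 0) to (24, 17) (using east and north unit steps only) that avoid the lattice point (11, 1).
Number of paths = 150770113470

Total paths from (0, 0) to (24, 17): C(41, 24) = 151584480450. Paths through (11, 1): (paths (0, 0) → (11, 1)) × (paths (11, 1) → (24, 17)) = C(12, 11) · C(29, 13) = 12 · 67863915 = 814366980. Avoidance count = 151584480450 − 814366980 = 150770113470.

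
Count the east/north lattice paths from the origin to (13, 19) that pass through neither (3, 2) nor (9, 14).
Number of paths = 183435450

Inclusion–exclusion. Total paths: C(32, 13) = 347373600. Through P₁: C(5, 3)·C(27, 10) = 84362850. Through P₂: C(23, 9)·C(9, 4) = 102965940. Since P₁ is strictly southwest of P₂, a monotone path through both must visit P₁ then P₂; paths through both = C(5, 3)·C(18, 6)·C(9, 4) = 23390640. Avoid both = 347373600 − 84362850 − 102965940 + 23390640 = 183435450.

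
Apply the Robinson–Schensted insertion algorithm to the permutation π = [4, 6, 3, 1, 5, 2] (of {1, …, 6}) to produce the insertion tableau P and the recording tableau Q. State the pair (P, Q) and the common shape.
P = [1, 2] / [3, 5] / [4, 6];  Q = [1, 2] / [3, 5] / [4, 6];  common shape = (2, 2, 2)

Row-insert the values π_1, π_2, … into P one at a time, bumping the leftmost entry strictly greater than the inserted value down to the next row. The recording tableau Q records, in position (i, j), the step at which that cell was added to P.
  Insert 4 (step 1): P = [4];  Q = [1]
  Insert 6 (step 2): P = [4, 6];  Q = [1, 2]
  Insert 3 (step 3): P = [3, 6] / [4];  Q = [1, 2] / [3]
  Insert 1 (step 4): P = [1, 6] / [3] / [4];  Q = [1, 2] / [3] / [4]
  Insert 5 (step 5): P = [1, 5] / [3, 6] / [4];  Q = [1, 2] / [3, 5] / [4]
  Insert 2 (step 6): P = [1, 2] / [3, 5] / [4, 6];  Q = [1, 2] / [3, 5] / [4, 6]
Final shape: (2, 2, 2).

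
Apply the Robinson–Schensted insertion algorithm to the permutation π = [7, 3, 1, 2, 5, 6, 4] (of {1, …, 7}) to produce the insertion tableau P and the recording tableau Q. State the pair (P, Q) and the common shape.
P = [1, 2, 4, 6] / [3, 5] / [7];  Q = [1, 4, 5, 6] / [2, 7] / [3];  common shape = (4, 2, 1)

Row-insert the values π_1, π_2, … into P one at a time, bumping the leftmost entry strictly greater than the inserted value down to the next row. The recording tableau Q records, in position (i, j), the step at which that cell was added to P.
  Insert 7 (step 1): P = [7];  Q = [1]
  Insert 3 (step 2): P = [3] / [7];  Q = [1] / [2]
  Insert 1 (step 3): P = [1] / [3] / [7];  Q = [1] / [2] / [3]
  Insert 2 (step 4): P = [1, 2] / [3] / [7];  Q = [1, 4] / [2] / [3]
  Insert 5 (step 5): P = [1, 2, 5] / [3] / [7];  Q = [1, 4, 5] / [2] / [3]
  Insert 6 (step 6): P = [1, 2, 5, 6] / [3] / [7];  Q = [1, 4, 5, 6] / [2] / [3]
  Insert 4 (step 7): P = [1, 2, 4, 6] / [3, 5] / [7];  Q = [1, 4, 5, 6] / [2, 7] / [3]
Final shape: (4, 2, 1).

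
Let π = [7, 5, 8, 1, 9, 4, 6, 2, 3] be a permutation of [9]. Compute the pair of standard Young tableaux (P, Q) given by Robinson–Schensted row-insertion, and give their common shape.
P = [1, 2, 3] / [4, 6, 9] / [5, 8] / [7];  Q = [1, 3, 5] / [2, 6, 7] / [4, 9] / [8];  common shape = (3, 3, 2, 1)

Row-insert the values π_1, π_2, … into P one at a time, bumping the leftmost entry strictly greater than the inserted value down to the next row. The recording tableau Q records, in position (i, j), the step at which that cell was added to P.
  Insert 7 (step 1): P = [7];  Q = [1]
  Insert 5 (step 2): P = [5] / [7];  Q = [1] / [2]
  Insert 8 (step 3): P = [5, 8] / [7];  Q = [1, 3] / [2]
  Insert 1 (step 4): P = [1, 8] / [5] / [7];  Q = [1, 3] / [2] / [4]
  Insert 9 (step 5): P = [1, 8, 9] / [5] / [7];  Q = [1, 3, 5] / [2] / [4]
  Insert 4 (step 6): P = [1, 4, 9] / [5, 8] / [7];  Q = [1, 3, 5] / [2, 6] / [4]
  Insert 6 (step 7): P = [1, 4, 6] / [5, 8, 9] / [7];  Q = [1, 3, 5] / [2, 6, 7] / [4]
  Insert 2 (step 8): P = [1, 2, 6] / [4, 8, 9] / [5] / [7];  Q = [1, 3, 5] / [2, 6, 7] / [4] / [8]
  Insert 3 (step 9): P = [1, 2, 3] / [4, 6, 9] / [5, 8] / [7];  Q = [1, 3, 5] / [2, 6, 7] / [4, 9] / [8]
Final shape: (3, 3, 2, 1).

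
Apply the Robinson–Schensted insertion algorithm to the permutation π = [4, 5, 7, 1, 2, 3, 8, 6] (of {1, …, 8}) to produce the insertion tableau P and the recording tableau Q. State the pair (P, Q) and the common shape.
P = [1, 2, 3, 6] / [4, 5, 7, 8];  Q = [1, 2, 3, 7] / [4, 5, 6, 8];  common shape = (4, 4)

Row-insert the values π_1, π_2, … into P one at a time, bumping the leftmost entry strictly greater than the inserted value down to the next row. The recording tableau Q records, in position (i, j), the step at which that cell was added to P.
  Insert 4 (step 1): P = [4];  Q = [1]
  Insert 5 (step 2): P = [4, 5];  Q = [1, 2]
  Insert 7 (step 3): P = [4, 5, 7];  Q = [1, 2, 3]
  Insert 1 (step 4): P = [1, 5, 7] / [4];  Q = [1, 2, 3] / [4]
  Insert 2 (step 5): P = [1, 2, 7] / [4, 5];  Q = [1, 2, 3] / [4, 5]
  Insert 3 (step 6): P = [1, 2, 3] / [4, 5, 7];  Q = [1, 2, 3] / [4, 5, 6]
  Insert 8 (step 7): P = [1, 2, 3, 8] / [4, 5, 7];  Q = [1, 2, 3, 7] / [4, 5, 6]
  Insert 6 (step 8): P = [1, 2, 3, 6] / [4, 5, 7, 8];  Q = [1, 2, 3, 7] / [4, 5, 6, 8]
Final shape: (4, 4).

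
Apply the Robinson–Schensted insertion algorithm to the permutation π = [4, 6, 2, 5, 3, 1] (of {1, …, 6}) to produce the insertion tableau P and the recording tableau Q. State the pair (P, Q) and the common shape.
P = [1, 3] / [2, 5] / [4] / [6];  Q = [1, 2] / [3, 4] / [5] / [6];  common shape = (2, 2, 1, 1)

Row-insert the values π_1, π_2, … into P one at a time, bumping the leftmost entry strictly greater than the inserted value down to the next row. The recording tableau Q records, in position (i, j), the step at which that cell was added to P.
  Insert 4 (step 1): P = [4];  Q = [1]
  Insert 6 (step 2): P = [4, 6];  Q = [1, 2]
  Insert 2 (step 3): P = [2, 6] / [4];  Q = [1, 2] / [3]
  Insert 5 (step 4): P = [2, 5] / [4, 6];  Q = [1, 2] / [3, 4]
  Insert 3 (step 5): P = [2, 3] / [4, 5] / [6];  Q = [1, 2] / [3, 4] / [5]
  Insert 1 (step 6): P = [1, 3] / [2, 5] / [4] / [6];  Q = [1, 2] / [3, 4] / [5] / [6]
Final shape: (2, 2, 1, 1).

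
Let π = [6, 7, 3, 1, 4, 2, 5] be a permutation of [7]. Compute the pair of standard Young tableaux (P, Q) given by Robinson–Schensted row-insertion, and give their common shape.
P = [1, 2, 5] / [3, 4] / [6, 7];  Q = [1, 2, 7] / [3, 5] / [4, 6];  common shape = (3, 2, 2)

Row-insert the values π_1, π_2, … into P one at a time, bumping the leftmost entry strictly greater than the inserted value down to the next row. The recording tableau Q records, in position (i, j), the step at which that cell was added to P.
  Insert 6 (step 1): P = [6];  Q = [1]
  Insert 7 (step 2): P = [6, 7];  Q = [1, 2]
  Insert 3 (step 3): P = [3, 7] / [6];  Q = [1, 2] / [3]
  Insert 1 (step 4): P = [1, 7] / [3] / [6];  Q = [1, 2] / [3] / [4]
  Insert 4 (step 5): P = [1, 4] / [3, 7] / [6];  Q = [1, 2] / [3, 5] / [4]
  Insert 2 (step 6): P = [1, 2] / [3, 4] / [6, 7];  Q = [1, 2] / [3, 5] / [4, 6]
  Insert 5 (step 7): P = [1, 2, 5] / [3, 4] / [6, 7];  Q = [1, 2, 7] / [3, 5] / [4, 6]
Final shape: (3, 2, 2).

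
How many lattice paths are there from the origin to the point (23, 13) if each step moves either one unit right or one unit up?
Number of paths = 2310789600

A monotone lattice path from (0, 0) to (23, 13) consists of 23 east steps and 13 north steps in some order, so it is determined by which 23 of the 36 steps are east. The count is C(36, 23) = 2310789600.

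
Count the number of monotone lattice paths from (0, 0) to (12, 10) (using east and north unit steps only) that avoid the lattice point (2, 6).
Number of paths = 618618

Total paths from (0, 0) to (12, 10): C(22, 12) = 646646. Paths through (2, 6): (paths (0, 0) → (2, 6)) × (paths (2, 6) → (12, 10)) = C(8, 2) · C(14, 10) = 28 · 1001 = 28028. Avoidance count = 646646 − 28028 = 618618.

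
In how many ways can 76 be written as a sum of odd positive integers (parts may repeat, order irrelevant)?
p_odd(76) = 53250

Enumerate partitions using only odd parts via the recurrence o(n, m) = o(n, m−2) + o(n−m, m) over odd m, starting from the largest odd part ≤ n. This gives p_odd(76) = 53250. (Euler's theorem: equals the count of distinct-part partitions.)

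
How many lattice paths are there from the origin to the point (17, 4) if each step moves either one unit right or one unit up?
Number of paths = 5985

A monotone lattice path from (0, 0) to (17, 4) consists of 17 east steps and 4 north steps in some order, so it is determined by which 17 of the 21 steps are east. The count is C(21, 17) = 5985.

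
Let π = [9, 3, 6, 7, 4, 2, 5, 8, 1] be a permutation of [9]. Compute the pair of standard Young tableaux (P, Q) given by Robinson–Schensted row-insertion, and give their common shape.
P = [1, 4, 5, 8] / [2, 7] / [3] / [6] / [9];  Q = [1, 3, 4, 8] / [2, 7] / [5] / [6] / [9];  common shape = (4, 2, 1, 1, 1)

Row-insert the values π_1, π_2, … into P one at a time, bumping the leftmost entry strictly greater than the inserted value down to the next row. The recording tableau Q records, in position (i, j), the step at which that cell was added to P.
  Insert 9 (step 1): P = [9];  Q = [1]
  Insert 3 (step 2): P = [3] / [9];  Q = [1] / [2]
  Insert 6 (step 3): P = [3, 6] / [9];  Q = [1, 3] / [2]
  Insert 7 (step 4): P = [3, 6, 7] / [9];  Q = [1, 3, 4] / [2]
  Insert 4 (step 5): P = [3, 4, 7] / [6] / [9];  Q = [1, 3, 4] / [2] / [5]
  Insert 2 (step 6): P = [2, 4, 7] / [3] / [6] / [9];  Q = [1, 3, 4] / [2] / [5] / [6]
  Insert 5 (step 7): P = [2, 4, 5] / [3, 7] / [6] / [9];  Q = [1, 3, 4] / [2, 7] / [5] / [6]
  Insert 8 (step 8): P = [2, 4, 5, 8] / [3, 7] / [6] / [9];  Q = [1, 3, 4, 8] / [2, 7] / [5] / [6]
  Insert 1 (step 9): P = [1, 4, 5, 8] / [2, 7] / [3] / [6] / [9];  Q = [1, 3, 4, 8] / [2, 7] / [5] / [6] / [9]
Final shape: (4, 2, 1, 1, 1).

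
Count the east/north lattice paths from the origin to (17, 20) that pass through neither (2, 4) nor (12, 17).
Number of paths = 9452108865

Inclusion–exclusion. Total paths: C(37, 17) = 15905368710. Through P₁: C(6, 2)·C(31, 15) = 4508102925. Through P₂: C(29, 12)·C(8, 5) = 2906172360. Since P₁ is strictly southwest of P₂, a monotone path through both must visit P₁ then P₂; paths through both = C(6, 2)·C(23, 10)·C(8, 5) = 961015440. Avoid both = 15905368710 − 4508102925 − 2906172360 + 961015440 = 9452108865.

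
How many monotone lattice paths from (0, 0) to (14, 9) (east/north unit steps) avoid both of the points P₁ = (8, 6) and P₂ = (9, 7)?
Number of paths = 450824

Inclusion–exclusion. Total paths: C(23, 14) = 817190. Through P₁: C(14, 8)·C(9, 6) = 252252. Through P₂: C(16, 9)·C(7, 5) = 240240. Since P₁ is strictly southwest of P₂, a monotone path through both must visit P₁ then P₂; paths through both = C(14, 8)·C(2, 1)·C(7, 5) = 126126. Avoid both = 817190 − 252252 − 240240 + 126126 = 450824.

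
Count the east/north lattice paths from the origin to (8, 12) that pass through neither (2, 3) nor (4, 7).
Number of paths = 53240

Inclusion–exclusion. Total paths: C(20, 8) = 125970. Through P₁: C(5, 2)·C(15, 6) = 50050. Through P₂: C(11, 4)·C(9, 4) = 41580. Since P₁ is strictly southwest of P₂, a monotone path through both must visit P₁ then P₂; paths through both = C(5, 2)·C(6, 2)·C(9, 4) = 18900. Avoid both = 125970 − 50050 − 41580 + 18900 = 53240.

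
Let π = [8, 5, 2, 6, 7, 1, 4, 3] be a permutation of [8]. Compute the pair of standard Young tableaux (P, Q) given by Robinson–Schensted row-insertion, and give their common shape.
P = [1, 3, 7] / [2, 4] / [5, 6] / [8];  Q = [1, 4, 5] / [2, 7] / [3, 8] / [6];  common shape = (3, 2, 2, 1)

Row-insert the values π_1, π_2, … into P one at a time, bumping the leftmost entry strictly greater than the inserted value down to the next row. The recording tableau Q records, in position (i, j), the step at which that cell was added to P.
  Insert 8 (step 1): P = [8];  Q = [1]
  Insert 5 (step 2): P = [5] / [8];  Q = [1] / [2]
  Insert 2 (step 3): P = [2] / [5] / [8];  Q = [1] / [2] / [3]
  Insert 6 (step 4): P = [2, 6] / [5] / [8];  Q = [1, 4] / [2] / [3]
  Insert 7 (step 5): P = [2, 6, 7] / [5] / [8];  Q = [1, 4, 5] / [2] / [3]
  Insert 1 (step 6): P = [1, 6, 7] / [2] / [5] / [8];  Q = [1, 4, 5] / [2] / [3] / [6]
  Insert 4 (step 7): P = [1, 4, 7] / [2, 6] / [5] / [8];  Q = [1, 4, 5] / [2, 7] / [3] / [6]
  Insert 3 (step 8): P = [1, 3, 7] / [2, 4] / [5, 6] / [8];  Q = [1, 4, 5] / [2, 7] / [3, 8] / [6]
Final shape: (3, 2, 2, 1).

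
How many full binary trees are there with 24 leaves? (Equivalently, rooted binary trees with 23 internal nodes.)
C_23 = 343059613650

These full binary trees are counted by the Catalan number C_n = (1/(n + 1)) · C(2n, n). For n = 23: C_23 = (1/24) · C(46, 23) = 8233430727600/24 = 343059613650.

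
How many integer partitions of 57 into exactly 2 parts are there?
p(57, 2 parts) = 28

Partitions of n into exactly k parts are in bijection with partitions of n − k into at most k parts (subtract 1 from each part). So p(57, exactly 2) = p(55, parts ≤ 2). Computing via the recurrence p(m, j) = p(m, j−1) + p(m−j, j) gives 28.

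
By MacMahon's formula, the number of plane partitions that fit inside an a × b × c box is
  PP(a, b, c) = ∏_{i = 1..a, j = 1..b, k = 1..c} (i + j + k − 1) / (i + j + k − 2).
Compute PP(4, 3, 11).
PP(4, 3, 11) = 78835120

Evaluate the triple product over i = 1..4, j = 1..3, k = 1..11. The factors are (2/1) · (3/2) · (4/3) · (5/4) · (6/5) · (7/6) · (8/7) · (9/8) · … (132 factors total). The numerators and denominators telescope so the product is an integer; carrying out the multiplication exactly gives PP(4, 3, 11) = 78835120.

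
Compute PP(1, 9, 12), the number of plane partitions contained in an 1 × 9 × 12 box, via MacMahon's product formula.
PP(1, 9, 12) = 293930

Evaluate the triple product over i = 1..1, j = 1..9, k = 1..12. The factors are (2/1) · (3/2) · (4/3) · (5/4) · (6/5) · (7/6) · (8/7) · (9/8) · … (108 factors total). The numerators and denominators telescope so the product is an integer; carrying out the multiplication exactly gives PP(1, 9, 12) = 293930.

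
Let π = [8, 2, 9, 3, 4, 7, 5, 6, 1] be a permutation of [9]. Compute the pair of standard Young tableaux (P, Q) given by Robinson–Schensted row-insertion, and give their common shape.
P = [1, 3, 4, 5, 6] / [2, 9] / [7] / [8];  Q = [1, 3, 5, 6, 8] / [2, 4] / [7] / [9];  common shape = (5, 2, 1, 1)

Row-insert the values π_1, π_2, … into P one at a time, bumping the leftmost entry strictly greater than the inserted value down to the next row. The recording tableau Q records, in position (i, j), the step at which that cell was added to P.
  Insert 8 (step 1): P = [8];  Q = [1]
  Insert 2 (step 2): P = [2] / [8];  Q = [1] / [2]
  Insert 9 (step 3): P = [2, 9] / [8];  Q = [1, 3] / [2]
  Insert 3 (step 4): P = [2, 3] / [8, 9];  Q = [1, 3] / [2, 4]
  Insert 4 (step 5): P = [2, 3, 4] / [8, 9];  Q = [1, 3, 5] / [2, 4]
  Insert 7 (step 6): P = [2, 3, 4, 7] / [8, 9];  Q = [1, 3, 5, 6] / [2, 4]
  Insert 5 (step 7): P = [2, 3, 4, 5] / [7, 9] / [8];  Q = [1, 3, 5, 6] / [2, 4] / [7]
  Insert 6 (step 8): P = [2, 3, 4, 5, 6] / [7, 9] / [8];  Q = [1, 3, 5, 6, 8] / [2, 4] / [7]
  Insert 1 (step 9): P = [1, 3, 4, 5, 6] / [2, 9] / [7] / [8];  Q = [1, 3, 5, 6, 8] / [2, 4] / [7] / [9]
Final shape: (5, 2, 1, 1).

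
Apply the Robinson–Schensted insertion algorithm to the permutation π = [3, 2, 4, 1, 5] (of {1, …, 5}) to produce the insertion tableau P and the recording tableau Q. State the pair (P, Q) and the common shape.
P = [1, 4, 5] / [2] / [3];  Q = [1, 3, 5] / [2] / [4];  common shape = (3, 1, 1)

Row-insert the values π_1, π_2, … into P one at a time, bumping the leftmost entry strictly greater than the inserted value down to the next row. The recording tableau Q records, in position (i, j), the step at which that cell was added to P.
  Insert 3 (step 1): P = [3];  Q = [1]
  Insert 2 (step 2): P = [2] / [3];  Q = [1] / [2]
  Insert 4 (step 3): P = [2, 4] / [3];  Q = [1, 3] / [2]
  Insert 1 (step 4): P = [1, 4] / [2] / [3];  Q = [1, 3] / [2] / [4]
  Insert 5 (step 5): P = [1, 4, 5] / [2] / [3];  Q = [1, 3, 5] / [2] / [4]
Final shape: (3, 1, 1).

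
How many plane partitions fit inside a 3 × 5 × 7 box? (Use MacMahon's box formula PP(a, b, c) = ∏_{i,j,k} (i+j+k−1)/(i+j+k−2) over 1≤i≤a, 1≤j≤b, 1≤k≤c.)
PP(3, 5, 7) = 16195608

Evaluate the triple product over i = 1..3, j = 1..5, k = 1..7. The factors are (2/1) · (3/2) · (4/3) · (5/4) · (6/5) · (7/6) · (8/7) · (3/2) · … (105 factors total). The numerators and denominators telescope so the product is an integer; carrying out the multiplication exactly gives PP(3, 5, 7) = 16195608.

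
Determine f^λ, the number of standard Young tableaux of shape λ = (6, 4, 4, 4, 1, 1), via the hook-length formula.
# SYT of shape (6, 4, 4, 4, 1, 1) = 56686500

Hook-length formula: f^λ = n! / Π hook(c), product over all cells c of the Young diagram. For λ = (6, 4, 4, 4, 1, 1), n = 20 boxes. Hook lengths by row (left-to-right, top-to-bottom): [11, 8, 7, 6, 2, 1]; [8, 5, 4, 3]; [7, 4, 3, 2]; [6, 3, 2, 1]; [2]; [1]. Product of hooks = 42918543360. So f^λ = 20! / 42918543360 = 2432902008176640000 / 42918543360 = 56686500.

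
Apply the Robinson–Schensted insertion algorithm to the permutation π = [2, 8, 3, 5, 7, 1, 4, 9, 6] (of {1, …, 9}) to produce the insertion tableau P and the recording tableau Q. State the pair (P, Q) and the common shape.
P = [1, 3, 4, 6, 9] / [2, 5, 7] / [8];  Q = [1, 2, 4, 5, 8] / [3, 7, 9] / [6];  common shape = (5, 3, 1)

Row-insert the values π_1, π_2, … into P one at a time, bumping the leftmost entry strictly greater than the inserted value down to the next row. The recording tableau Q records, in position (i, j), the step at which that cell was added to P.
  Insert 2 (step 1): P = [2];  Q = [1]
  Insert 8 (step 2): P = [2, 8];  Q = [1, 2]
  Insert 3 (step 3): P = [2, 3] / [8];  Q = [1, 2] / [3]
  Insert 5 (step 4): P = [2, 3, 5] / [8];  Q = [1, 2, 4] / [3]
  Insert 7 (step 5): P = [2, 3, 5, 7] / [8];  Q = [1, 2, 4, 5] / [3]
  Insert 1 (step 6): P = [1, 3, 5, 7] / [2] / [8];  Q = [1, 2, 4, 5] / [3] / [6]
  Insert 4 (step 7): P = [1, 3, 4, 7] / [2, 5] / [8];  Q = [1, 2, 4, 5] / [3, 7] / [6]
  Insert 9 (step 8): P = [1, 3, 4, 7, 9] / [2, 5] / [8];  Q = [1, 2, 4, 5, 8] / [3, 7] / [6]
  Insert 6 (step 9): P = [1, 3, 4, 6, 9] / [2, 5, 7] / [8];  Q = [1, 2, 4, 5, 8] / [3, 7, 9] / [6]
Final shape: (5, 3, 1).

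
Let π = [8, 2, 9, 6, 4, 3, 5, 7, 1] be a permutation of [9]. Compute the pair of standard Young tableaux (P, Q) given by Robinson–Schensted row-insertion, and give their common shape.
P = [1, 3, 5, 7] / [2, 9] / [4] / [6] / [8];  Q = [1, 3, 7, 8] / [2, 4] / [5] / [6] / [9];  common shape = (4, 2, 1, 1, 1)

Row-insert the values π_1, π_2, … into P one at a time, bumping the leftmost entry strictly greater than the inserted value down to the next row. The recording tableau Q records, in position (i, j), the step at which that cell was added to P.
  Insert 8 (step 1): P = [8];  Q = [1]
  Insert 2 (step 2): P = [2] / [8];  Q = [1] / [2]
  Insert 9 (step 3): P = [2, 9] / [8];  Q = [1, 3] / [2]
  Insert 6 (step 4): P = [2, 6] / [8, 9];  Q = [1, 3] / [2, 4]
  Insert 4 (step 5): P = [2, 4] / [6, 9] / [8];  Q = [1, 3] / [2, 4] / [5]
  Insert 3 (step 6): P = [2, 3] / [4, 9] / [6] / [8];  Q = [1, 3] / [2, 4] / [5] / [6]
  Insert 5 (step 7): P = [2, 3, 5] / [4, 9] / [6] / [8];  Q = [1, 3, 7] / [2, 4] / [5] / [6]
  Insert 7 (step 8): P = [2, 3, 5, 7] / [4, 9] / [6] / [8];  Q = [1, 3, 7, 8] / [2, 4] / [5] / [6]
  Insert 1 (step 9): P = [1, 3, 5, 7] / [2, 9] / [4] / [6] / [8];  Q = [1, 3, 7, 8] / [2, 4] / [5] / [6] / [9]
Final shape: (4, 2, 1, 1, 1).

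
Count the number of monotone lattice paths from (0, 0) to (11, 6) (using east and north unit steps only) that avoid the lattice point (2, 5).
Number of paths = 12166

Total paths from (0, 0) to (11, 6): C(17, 11) = 12376. Paths through (2, 5): (paths (0, 0) → (2, 5)) × (paths (2, 5) → (11, 6)) = C(7, 2) · C(10, 9) = 21 · 10 = 210. Avoidance count = 12376 − 210 = 12166.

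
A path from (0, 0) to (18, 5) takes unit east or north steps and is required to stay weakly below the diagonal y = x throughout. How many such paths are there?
Number of paths = 24794

By the reflection principle (André's argument), the number of monotone paths to (18, 5) with n ≤ m that never go above y = x is C(23, 18) − C(23, 19) = 33649 − 8855 = 24794.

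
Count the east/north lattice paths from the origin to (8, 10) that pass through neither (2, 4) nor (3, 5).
Number of paths = 23346

Inclusion–exclusion. Total paths: C(18, 8) = 43758. Through P₁: C(6, 2)·C(12, 6) = 13860. Through P₂: C(8, 3)·C(10, 5) = 14112. Since P₁ is strictly southwest of P₂, a monotone path through both must visit P₁ then P₂; paths through both = C(6, 2)·C(2, 1)·C(10, 5) = 7560. Avoid both = 43758 − 13860 − 14112 + 7560 = 23346.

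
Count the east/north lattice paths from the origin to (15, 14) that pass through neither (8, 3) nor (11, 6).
Number of paths = 67815180

Inclusion–exclusion. Total paths: C(29, 15) = 77558760. Through P₁: C(11, 8)·C(18, 7) = 5250960. Through P₂: C(17, 11)·C(12, 4) = 6126120. Since P₁ is strictly southwest of P₂, a monotone path through both must visit P₁ then P₂; paths through both = C(11, 8)·C(6, 3)·C(12, 4) = 1633500. Avoid both = 77558760 − 5250960 − 6126120 + 1633500 = 67815180.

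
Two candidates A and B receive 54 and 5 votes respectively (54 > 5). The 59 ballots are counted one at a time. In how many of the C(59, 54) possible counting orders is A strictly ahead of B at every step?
Strict-lead orderings = 4157846

Total orderings of the 59 votes with 54 for A: C(59, 54) = 5006386. By the Bertrand ballot formula (Cycle Lemma / reflection principle), the number of orderings in which A is strictly ahead of B throughout is (p − q)/(p + q) · C(p + q, p) = (54 − 5)/(54 + 5) · 5006386 = 4157846.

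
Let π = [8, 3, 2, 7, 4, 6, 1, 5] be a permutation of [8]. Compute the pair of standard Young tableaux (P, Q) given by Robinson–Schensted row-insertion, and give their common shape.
P = [1, 4, 5] / [2, 6] / [3, 7] / [8];  Q = [1, 4, 6] / [2, 5] / [3, 8] / [7];  common shape = (3, 2, 2, 1)

Row-insert the values π_1, π_2, … into P one at a time, bumping the leftmost entry strictly greater than the inserted value down to the next row. The recording tableau Q records, in position (i, j), the step at which that cell was added to P.
  Insert 8 (step 1): P = [8];  Q = [1]
  Insert 3 (step 2): P = [3] / [8];  Q = [1] / [2]
  Insert 2 (step 3): P = [2] / [3] / [8];  Q = [1] / [2] / [3]
  Insert 7 (step 4): P = [2, 7] / [3] / [8];  Q = [1, 4] / [2] / [3]
  Insert 4 (step 5): P = [2, 4] / [3, 7] / [8];  Q = [1, 4] / [2, 5] / [3]
  Insert 6 (step 6): P = [2, 4, 6] / [3, 7] / [8];  Q = [1, 4, 6] / [2, 5] / [3]
  Insert 1 (step 7): P = [1, 4, 6] / [2, 7] / [3] / [8];  Q = [1, 4, 6] / [2, 5] / [3] / [7]
  Insert 5 (step 8): P = [1, 4, 5] / [2, 6] / [3, 7] / [8];  Q = [1, 4, 6] / [2, 5] / [3, 8] / [7]
Final shape: (3, 2, 2, 1).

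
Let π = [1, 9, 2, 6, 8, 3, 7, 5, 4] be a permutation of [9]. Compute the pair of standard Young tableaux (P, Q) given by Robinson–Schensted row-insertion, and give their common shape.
P = [1, 2, 3, 4] / [5, 7] / [6] / [8] / [9];  Q = [1, 2, 4, 5] / [3, 7] / [6] / [8] / [9];  common shape = (4, 2, 1, 1, 1)

Row-insert the values π_1, π_2, … into P one at a time, bumping the leftmost entry strictly greater than the inserted value down to the next row. The recording tableau Q records, in position (i, j), the step at which that cell was added to P.
  Insert 1 (step 1): P = [1];  Q = [1]
  Insert 9 (step 2): P = [1, 9];  Q = [1, 2]
  Insert 2 (step 3): P = [1, 2] / [9];  Q = [1, 2] / [3]
  Insert 6 (step 4): P = [1, 2, 6] / [9];  Q = [1, 2, 4] / [3]
  Insert 8 (step 5): P = [1, 2, 6, 8] / [9];  Q = [1, 2, 4, 5] / [3]
  Insert 3 (step 6): P = [1, 2, 3, 8] / [6] / [9];  Q = [1, 2, 4, 5] / [3] / [6]
  Insert 7 (step 7): P = [1, 2, 3, 7] / [6, 8] / [9];  Q = [1, 2, 4, 5] / [3, 7] / [6]
  Insert 5 (step 8): P = [1, 2, 3, 5] / [6, 7] / [8] / [9];  Q = [1, 2, 4, 5] / [3, 7] / [6] / [8]
  Insert 4 (step 9): P = [1, 2, 3, 4] / [5, 7] / [6] / [8] / [9];  Q = [1, 2, 4, 5] / [3, 7] / [6] / [8] / [9]
Final shape: (4, 2, 1, 1, 1).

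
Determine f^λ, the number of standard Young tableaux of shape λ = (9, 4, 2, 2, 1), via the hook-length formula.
# SYT of shape (9, 4, 2, 2, 1) = 3965760

Hook-length formula: f^λ = n! / Π hook(c), product over all cells c of the Young diagram. For λ = (9, 4, 2, 2, 1), n = 18 boxes. Hook lengths by row (left-to-right, top-to-bottom): [13, 11, 8, 7, 5, 4, 3, 2, 1]; [7, 5, 2, 1]; [4, 2]; [3, 1]; [1]. Product of hooks = 1614412800. So f^λ = 18! / 1614412800 = 6402373705728000 / 1614412800 = 3965760.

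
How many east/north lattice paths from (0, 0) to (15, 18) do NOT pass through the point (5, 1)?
Number of paths = 986540610

Total paths from (0, 0) to (15, 18): C(33, 15) = 1037158320. Paths through (5, 1): (paths (0, 0) → (5, 1)) × (paths (5, 1) → (15, 18)) = C(6, 5) · C(27, 10) = 6 · 8436285 = 50617710. Avoidance count = 1037158320 − 50617710 = 986540610.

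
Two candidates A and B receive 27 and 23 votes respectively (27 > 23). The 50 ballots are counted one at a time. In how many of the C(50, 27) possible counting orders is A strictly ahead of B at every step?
Strict-lead orderings = 8643460269248

Total orderings of the 50 votes with 27 for A: C(50, 27) = 108043253365600. By the Bertrand ballot formula (Cycle Lemma / reflection principle), the number of orderings in which A is strictly ahead of B throughout is (p − q)/(p + q) · C(p + q, p) = (27 − 23)/(27 + 23) · 108043253365600 = 8643460269248.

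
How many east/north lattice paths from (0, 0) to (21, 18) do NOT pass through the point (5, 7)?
Number of paths = 52033131150

Total paths from (0, 0) to (21, 18): C(39, 21) = 62359143990. Paths through (5, 7): (paths (0, 0) → (5, 7)) × (paths (5, 7) → (21, 18)) = C(12, 5) · C(27, 16) = 792 · 13037895 = 10326012840. Avoidance count = 62359143990 − 10326012840 = 52033131150.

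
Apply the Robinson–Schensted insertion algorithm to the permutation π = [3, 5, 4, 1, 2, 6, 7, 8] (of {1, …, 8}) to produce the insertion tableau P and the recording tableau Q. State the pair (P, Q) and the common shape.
P = [1, 2, 6, 7, 8] / [3, 4] / [5];  Q = [1, 2, 6, 7, 8] / [3, 5] / [4];  common shape = (5, 2, 1)

Row-insert the values π_1, π_2, … into P one at a time, bumping the leftmost entry strictly greater than the inserted value down to the next row. The recording tableau Q records, in position (i, j), the step at which that cell was added to P.
  Insert 3 (step 1): P = [3];  Q = [1]
  Insert 5 (step 2): P = [3, 5];  Q = [1, 2]
  Insert 4 (step 3): P = [3, 4] / [5];  Q = [1, 2] / [3]
  Insert 1 (step 4): P = [1, 4] / [3] / [5];  Q = [1, 2] / [3] / [4]
  Insert 2 (step 5): P = [1, 2] / [3, 4] / [5];  Q = [1, 2] / [3, 5] / [4]
  Insert 6 (step 6): P = [1, 2, 6] / [3, 4] / [5];  Q = [1, 2, 6] / [3, 5] / [4]
  Insert 7 (step 7): P = [1, 2, 6, 7] / [3, 4] / [5];  Q = [1, 2, 6, 7] / [3, 5] / [4]
  Insert 8 (step 8): P = [1, 2, 6, 7, 8] / [3, 4] / [5];  Q = [1, 2, 6, 7, 8] / [3, 5] / [4]
Final shape: (5, 2, 1).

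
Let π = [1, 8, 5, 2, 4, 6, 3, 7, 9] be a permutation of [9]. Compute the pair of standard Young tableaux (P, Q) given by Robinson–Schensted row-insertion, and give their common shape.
P = [1, 2, 3, 6, 7, 9] / [4] / [5] / [8];  Q = [1, 2, 5, 6, 8, 9] / [3] / [4] / [7];  common shape = (6, 1, 1, 1)

Row-insert the values π_1, π_2, … into P one at a time, bumping the leftmost entry strictly greater than the inserted value down to the next row. The recording tableau Q records, in position (i, j), the step at which that cell was added to P.
  Insert 1 (step 1): P = [1];  Q = [1]
  Insert 8 (step 2): P = [1, 8];  Q = [1, 2]
  Insert 5 (step 3): P = [1, 5] / [8];  Q = [1, 2] / [3]
  Insert 2 (step 4): P = [1, 2] / [5] / [8];  Q = [1, 2] / [3] / [4]
  Insert 4 (step 5): P = [1, 2, 4] / [5] / [8];  Q = [1, 2, 5] / [3] / [4]
  Insert 6 (step 6): P = [1, 2, 4, 6] / [5] / [8];  Q = [1, 2, 5, 6] / [3] / [4]
  Insert 3 (step 7): P = [1, 2, 3, 6] / [4] / [5] / [8];  Q = [1, 2, 5, 6] / [3] / [4] / [7]
  Insert 7 (step 8): P = [1, 2, 3, 6, 7] / [4] / [5] / [8];  Q = [1, 2, 5, 6, 8] / [3] / [4] / [7]
  Insert 9 (step 9): P = [1, 2, 3, 6, 7, 9] / [4] / [5] / [8];  Q = [1, 2, 5, 6, 8, 9] / [3] / [4] / [7]
Final shape: (6, 1, 1, 1).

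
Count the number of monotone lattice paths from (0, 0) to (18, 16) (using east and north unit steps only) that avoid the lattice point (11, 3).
Number of paths = 2175744150

Total paths from (0, 0) to (18, 16): C(34, 18) = 2203961430. Paths through (11, 3): (paths (0, 0) → (11, 3)) × (paths (11, 3) → (18, 16)) = C(14, 11) · C(20, 7) = 364 · 77520 = 28217280. Avoidance count = 2203961430 − 28217280 = 2175744150.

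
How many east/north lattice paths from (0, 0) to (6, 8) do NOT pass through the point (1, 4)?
Number of paths = 2373

Total paths from (0, 0) to (6, 8): C(14, 6) = 3003. Paths through (1, 4): (paths (0, 0) → (1, 4)) × (paths (1, 4) → (6, 8)) = C(5, 1) · C(9, 5) = 5 · 126 = 630. Avoidance count = 3003 − 630 = 2373.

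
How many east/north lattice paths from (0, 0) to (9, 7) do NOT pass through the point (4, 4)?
Number of paths = 7520

Total paths from (0, 0) to (9, 7): C(16, 9) = 11440. Paths through (4, 4): (paths (0, 0) → (4, 4)) × (paths (4, 4) → (9, 7)) = C(8, 4) · C(8, 5) = 70 · 56 = 3920. Avoidance count = 11440 − 3920 = 7520.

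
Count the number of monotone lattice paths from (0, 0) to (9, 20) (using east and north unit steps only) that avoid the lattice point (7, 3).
Number of paths = 9994485

Total paths from (0, 0) to (9, 20): C(29, 9) = 10015005. Paths through (7, 3): (paths (0, 0) → (7, 3)) × (paths (7, 3) → (9, 20)) = C(10, 7) · C(19, 2) = 120 · 171 = 20520. Avoidance count = 10015005 − 20520 = 9994485.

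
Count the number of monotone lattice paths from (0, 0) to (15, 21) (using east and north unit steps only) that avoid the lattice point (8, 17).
Number of paths = 5210982810

Total paths from (0, 0) to (15, 21): C(36, 15) = 5567902560. Paths through (8, 17): (paths (0, 0) → (8, 17)) × (paths (8, 17) → (15, 21)) = C(25, 8) · C(11, 7) = 1081575 · 330 = 356919750. Avoidance count = 5567902560 − 356919750 = 5210982810.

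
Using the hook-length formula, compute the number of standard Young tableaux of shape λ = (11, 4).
# SYT of shape (11, 4) = 910

Hook-length formula: f^λ = n! / Π hook(c), product over all cells c of the Young diagram. For λ = (11, 4), n = 15 boxes. Hook lengths by row (left-to-right, top-to-bottom): [12, 11, 10, 9, 7, 6, 5, 4, 3, 2, 1]; [4, 3, 2, 1]. Product of hooks = 1437004800. So f^λ = 15! / 1437004800 = 1307674368000 / 1437004800 = 910.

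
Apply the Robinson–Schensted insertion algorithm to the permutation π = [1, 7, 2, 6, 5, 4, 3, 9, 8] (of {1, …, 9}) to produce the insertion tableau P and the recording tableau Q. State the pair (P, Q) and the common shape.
P = [1, 2, 3, 8] / [4, 9] / [5] / [6] / [7];  Q = [1, 2, 4, 8] / [3, 9] / [5] / [6] / [7];  common shape = (4, 2, 1, 1, 1)

Row-insert the values π_1, π_2, … into P one at a time, bumping the leftmost entry strictly greater than the inserted value down to the next row. The recording tableau Q records, in position (i, j), the step at which that cell was added to P.
  Insert 1 (step 1): P = [1];  Q = [1]
  Insert 7 (step 2): P = [1, 7];  Q = [1, 2]
  Insert 2 (step 3): P = [1, 2] / [7];  Q = [1, 2] / [3]
  Insert 6 (step 4): P = [1, 2, 6] / [7];  Q = [1, 2, 4] / [3]
  Insert 5 (step 5): P = [1, 2, 5] / [6] / [7];  Q = [1, 2, 4] / [3] / [5]
  Insert 4 (step 6): P = [1, 2, 4] / [5] / [6] / [7];  Q = [1, 2, 4] / [3] / [5] / [6]
  Insert 3 (step 7): P = [1, 2, 3] / [4] / [5] / [6] / [7];  Q = [1, 2, 4] / [3] / [5] / [6] / [7]
  Insert 9 (step 8): P = [1, 2, 3, 9] / [4] / [5] / [6] / [7];  Q = [1, 2, 4, 8] / [3] / [5] / [6] / [7]
  Insert 8 (step 9): P = [1, 2, 3, 8] / [4, 9] / [5] / [6] / [7];  Q = [1, 2, 4, 8] / [3, 9] / [5] / [6] / [7]
Final shape: (4, 2, 1, 1, 1).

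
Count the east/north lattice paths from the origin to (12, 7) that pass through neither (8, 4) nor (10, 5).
Number of paths = 23955

Inclusion–exclusion. Total paths: C(19, 12) = 50388. Through P₁: C(12, 8)·C(7, 4) = 17325. Through P₂: C(15, 10)·C(4, 2) = 18018. Since P₁ is strictly southwest of P₂, a monotone path through both must visit P₁ then P₂; paths through both = C(12, 8)·C(3, 2)·C(4, 2) = 8910. Avoid both = 50388 − 17325 − 18018 + 8910 = 23955.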